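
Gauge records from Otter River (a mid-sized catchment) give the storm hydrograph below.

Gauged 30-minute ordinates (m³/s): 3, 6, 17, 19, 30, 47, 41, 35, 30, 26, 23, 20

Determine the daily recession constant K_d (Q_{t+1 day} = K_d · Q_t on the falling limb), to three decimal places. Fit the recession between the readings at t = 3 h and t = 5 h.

K_d ≈ 0.001

Between t = 3 h and t = 5 h the flow falls from 41 to 23 m³/s over 4×0.5 h = 2 h.
Per-interval ratio K = (23/41)^(1/4) = 0.8654; K_d = K^(24/0.5) = 0.001.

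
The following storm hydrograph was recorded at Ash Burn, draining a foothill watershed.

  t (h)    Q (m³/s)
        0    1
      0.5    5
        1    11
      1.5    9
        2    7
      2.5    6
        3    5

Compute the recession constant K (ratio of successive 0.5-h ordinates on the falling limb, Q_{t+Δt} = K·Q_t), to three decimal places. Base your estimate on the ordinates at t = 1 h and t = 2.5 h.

Using the recession-limb readings at t = 1 h and t = 2.5 h: Q falls from 11 to 6 m³/s over 3 intervals.
K = (Q₂/Q₁)^(1/3) = (6/11)^(1/3) = 0.817.

K ≈ 0.817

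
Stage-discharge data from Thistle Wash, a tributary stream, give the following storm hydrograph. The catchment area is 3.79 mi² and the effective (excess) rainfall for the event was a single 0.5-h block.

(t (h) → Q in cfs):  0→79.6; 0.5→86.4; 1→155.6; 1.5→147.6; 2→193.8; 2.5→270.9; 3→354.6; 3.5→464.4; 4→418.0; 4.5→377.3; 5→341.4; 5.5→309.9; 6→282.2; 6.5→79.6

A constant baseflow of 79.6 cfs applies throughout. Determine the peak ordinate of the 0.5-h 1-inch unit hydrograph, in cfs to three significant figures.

U_p ≈ 769 cfs

Direct runoff: 0.0, 6.8, 76.0, 68.0, 114.2, 191.3, 275.0, 384.8, 338.4, 297.7, 261.8, 230.3, 202.6, 0.0 cfs; ΣQ_DR = 2447 cfs, peak = 384.8 cfs.
Runoff depth d = ΣQ_DR·Δt / A = 2447 × 1800 / (3.79 mi²) = 0.5002 in.
The 1-inch UH is the DRH scaled by (1 in)/d, so U_p = 384.8 × 1/0.5002 = 769 cfs.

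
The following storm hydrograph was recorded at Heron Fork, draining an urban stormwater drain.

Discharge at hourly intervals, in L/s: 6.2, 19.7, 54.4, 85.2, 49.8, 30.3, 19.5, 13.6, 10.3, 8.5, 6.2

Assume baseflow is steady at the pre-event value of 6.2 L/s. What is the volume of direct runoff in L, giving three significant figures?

V ≈ 8.48 × 10^5 L

Direct-runoff ordinates (Q − Q_b): 0.0, 13.5, 48.2, 79.0, 43.6, 24.1, 13.3, 7.4, 4.1, 2.3, 0.0 L/s.
ΣQ_DR = 235.5 L/s.
With Δt = 1 h = 3600 s, V = ΣQ_DR · Δt = 235.5 × 3600 = 8.48 × 10^5 L.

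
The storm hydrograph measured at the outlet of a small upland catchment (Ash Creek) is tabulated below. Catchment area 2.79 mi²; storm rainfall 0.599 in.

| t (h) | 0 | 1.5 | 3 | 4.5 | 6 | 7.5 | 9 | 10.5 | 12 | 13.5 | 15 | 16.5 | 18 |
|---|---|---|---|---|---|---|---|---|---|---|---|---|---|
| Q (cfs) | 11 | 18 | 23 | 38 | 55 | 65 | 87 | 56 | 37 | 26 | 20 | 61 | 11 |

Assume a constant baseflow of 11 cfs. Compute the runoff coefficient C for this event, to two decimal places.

C ≈ 0.51

ΣQ_DR = 365.0 cfs; V = ΣQ_DR·Δt = 1.971 × 10^6 ft³.
Runoff depth d = V / A = 0.3041 in.
C = d / P = 0.3041 / 0.599 = 0.51.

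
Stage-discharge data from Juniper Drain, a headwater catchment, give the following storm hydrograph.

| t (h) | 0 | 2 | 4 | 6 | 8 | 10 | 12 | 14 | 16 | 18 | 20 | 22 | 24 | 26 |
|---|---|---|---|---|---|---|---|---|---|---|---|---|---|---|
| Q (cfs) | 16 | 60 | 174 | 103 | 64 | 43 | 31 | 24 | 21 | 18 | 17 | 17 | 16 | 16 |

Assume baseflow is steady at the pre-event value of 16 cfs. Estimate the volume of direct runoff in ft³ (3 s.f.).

V ≈ 2.85 × 10^6 ft³

Direct-runoff ordinates (Q − Q_b): 0.0, 44.0, 158.0, 87.0, 48.0, 27.0, 15.0, 8.0, 5.0, 2.0, 1.0, 1.0, 0.0, 0.0 cfs.
ΣQ_DR = 396.0 cfs.
With Δt = 2 h = 7200 s, V = ΣQ_DR · Δt = 396.0 × 7200 = 2.85 × 10^6 ft³.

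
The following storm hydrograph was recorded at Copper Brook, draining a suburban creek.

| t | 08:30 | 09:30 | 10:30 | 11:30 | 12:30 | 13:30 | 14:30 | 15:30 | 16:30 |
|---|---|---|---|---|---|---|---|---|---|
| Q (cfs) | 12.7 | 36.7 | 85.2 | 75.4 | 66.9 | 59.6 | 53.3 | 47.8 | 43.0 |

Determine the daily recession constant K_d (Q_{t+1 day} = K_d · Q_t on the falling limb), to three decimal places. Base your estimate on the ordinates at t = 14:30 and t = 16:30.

Between t = 14:30 and t = 16:30 the flow falls from 53.3 to 43.0 cfs over 2×1 h = 2 h.
Per-interval ratio K = (43.0/53.3)^(1/2) = 0.8982; K_d = K^(24/1) = 0.076.

K_d ≈ 0.076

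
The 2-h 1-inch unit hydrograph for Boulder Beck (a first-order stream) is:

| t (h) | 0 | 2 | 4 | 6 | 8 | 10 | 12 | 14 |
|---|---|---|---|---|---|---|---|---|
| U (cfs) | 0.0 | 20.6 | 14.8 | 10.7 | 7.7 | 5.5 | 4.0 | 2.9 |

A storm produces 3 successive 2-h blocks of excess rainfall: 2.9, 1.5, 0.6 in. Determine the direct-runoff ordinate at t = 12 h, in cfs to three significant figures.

By discrete convolution, Q_j = Σ (P_i / 1 in) · U_{j−i}.
At t = 12 h (j=6): Q = (2.9/1)·4.0 + (1.5/1)·5.5 + (0.6/1)·7.7 = 24.5 cfs.

Q ≈ 24.5 cfs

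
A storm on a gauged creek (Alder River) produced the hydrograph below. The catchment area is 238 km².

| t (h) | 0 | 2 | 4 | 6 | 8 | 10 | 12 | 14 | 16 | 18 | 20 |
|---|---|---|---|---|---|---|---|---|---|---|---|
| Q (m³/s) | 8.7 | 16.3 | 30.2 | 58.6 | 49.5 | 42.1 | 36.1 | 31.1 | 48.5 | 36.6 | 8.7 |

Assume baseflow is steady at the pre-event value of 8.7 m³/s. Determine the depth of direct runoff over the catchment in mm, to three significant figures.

Direct runoff: 0.0, 7.6, 21.5, 49.9, 40.8, 33.4, 27.4, 22.4, 39.8, 27.9, 0.0 m³/s; ΣQ_DR = 270.7 m³/s.
V = ΣQ_DR · Δt = 270.7 × 7200 s = 1.949 × 10^6 m³.
Over A = 238 km², depth = V / A = 8.19 mm.

d ≈ 8.19 mm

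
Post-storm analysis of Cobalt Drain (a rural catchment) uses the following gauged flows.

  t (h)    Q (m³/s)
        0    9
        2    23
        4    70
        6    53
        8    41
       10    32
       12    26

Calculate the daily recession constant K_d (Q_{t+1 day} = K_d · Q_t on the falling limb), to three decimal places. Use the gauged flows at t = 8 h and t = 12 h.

K_d ≈ 0.065

Between t = 8 h and t = 12 h the flow falls from 41 to 26 m³/s over 2×2 h = 4 h.
Per-interval ratio K = (26/41)^(1/2) = 0.7963; K_d = K^(24/2) = 0.065.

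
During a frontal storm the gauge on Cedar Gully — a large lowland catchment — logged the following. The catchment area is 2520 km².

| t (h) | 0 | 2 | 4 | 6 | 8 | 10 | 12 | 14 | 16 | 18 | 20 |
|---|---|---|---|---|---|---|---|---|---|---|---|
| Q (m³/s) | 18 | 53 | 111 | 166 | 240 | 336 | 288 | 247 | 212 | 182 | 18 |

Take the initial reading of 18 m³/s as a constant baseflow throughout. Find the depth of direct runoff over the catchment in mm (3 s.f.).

Direct runoff: 0.0, 35.0, 93.0, 148.0, 222.0, 318.0, 270.0, 229.0, 194.0, 164.0, 0.0 m³/s; ΣQ_DR = 1673 m³/s.
V = ΣQ_DR · Δt = 1673 × 7200 s = 1.205 × 10^7 m³.
Over A = 2520 km², depth = V / A = 4.78 mm.

d ≈ 4.78 mm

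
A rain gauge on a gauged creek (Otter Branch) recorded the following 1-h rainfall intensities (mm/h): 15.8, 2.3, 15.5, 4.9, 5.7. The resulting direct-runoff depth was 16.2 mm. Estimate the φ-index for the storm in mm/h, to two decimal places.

φ ≈ 7.55 mm/h

Only the 2 blocks with intensity above φ contribute runoff: 15.8, 15.5 mm/h.
Σ(I−φ)·Δt = d  ⇒  (15.8+15.5 − 2φ)·1 = 16.2
φ = (31.30 − 16.2/1) / 2 = 7.55 mm/h.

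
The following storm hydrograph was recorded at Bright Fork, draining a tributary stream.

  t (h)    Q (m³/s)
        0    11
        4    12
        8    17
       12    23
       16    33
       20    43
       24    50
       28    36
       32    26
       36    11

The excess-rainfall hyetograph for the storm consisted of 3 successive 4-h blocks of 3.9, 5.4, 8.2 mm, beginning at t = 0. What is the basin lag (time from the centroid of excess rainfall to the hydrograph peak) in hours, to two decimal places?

t_L ≈ 17.02 h

Centroid of excess rainfall: t_c = Σ P_i·t̄_i / ΣP_i = 6.9829 h (block centres at 2, 6, 10 h).
Hydrograph peak occurs at t = 24 h, so basin lag t_L = 24 − 6.9829 = 17.02 h.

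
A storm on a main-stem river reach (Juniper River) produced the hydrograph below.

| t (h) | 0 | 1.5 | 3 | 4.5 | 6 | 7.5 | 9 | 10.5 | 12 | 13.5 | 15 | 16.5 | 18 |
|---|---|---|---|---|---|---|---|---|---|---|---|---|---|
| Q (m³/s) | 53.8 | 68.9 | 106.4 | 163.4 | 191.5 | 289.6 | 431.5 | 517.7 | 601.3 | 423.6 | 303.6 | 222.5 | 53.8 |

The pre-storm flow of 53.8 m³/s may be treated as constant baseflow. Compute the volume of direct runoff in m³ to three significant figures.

Direct-runoff ordinates (Q − Q_b): 0.0, 15.1, 52.6, 109.6, 137.7, 235.8, 377.7, 463.9, 547.5, 369.8, 249.8, 168.7, 0.0 m³/s.
ΣQ_DR = 2728 m³/s.
With Δt = 1.5 h = 5400 s, V = ΣQ_DR · Δt = 2728 × 5400 = 1.47 × 10^7 m³.

V ≈ 1.47 × 10^7 m³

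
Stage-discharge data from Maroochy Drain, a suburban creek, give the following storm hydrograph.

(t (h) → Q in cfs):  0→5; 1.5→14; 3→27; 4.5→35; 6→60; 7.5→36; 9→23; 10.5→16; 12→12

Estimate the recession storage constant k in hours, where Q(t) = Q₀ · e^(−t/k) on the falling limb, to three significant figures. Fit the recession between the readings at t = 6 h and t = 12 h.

On the falling limb, Q drops from 60 to 12 cfs between t = 6 h and t = 12 h (Δt = 6 h).
k = −Δt / ln(Q₂/Q₁) = −6 / ln(12/60) = 3.73 h.

k ≈ 3.73 h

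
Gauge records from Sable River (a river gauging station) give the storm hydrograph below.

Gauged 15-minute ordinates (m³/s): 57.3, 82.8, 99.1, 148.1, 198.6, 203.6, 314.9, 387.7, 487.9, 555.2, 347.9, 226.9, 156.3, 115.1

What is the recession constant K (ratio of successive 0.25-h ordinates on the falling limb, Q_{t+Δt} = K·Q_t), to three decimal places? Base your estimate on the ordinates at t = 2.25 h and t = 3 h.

K ≈ 0.655

Using the recession-limb readings at t = 2.25 h and t = 3 h: Q falls from 555.2 to 156.3 m³/s over 3 intervals.
K = (Q₂/Q₁)^(1/3) = (156.3/555.2)^(1/3) = 0.655.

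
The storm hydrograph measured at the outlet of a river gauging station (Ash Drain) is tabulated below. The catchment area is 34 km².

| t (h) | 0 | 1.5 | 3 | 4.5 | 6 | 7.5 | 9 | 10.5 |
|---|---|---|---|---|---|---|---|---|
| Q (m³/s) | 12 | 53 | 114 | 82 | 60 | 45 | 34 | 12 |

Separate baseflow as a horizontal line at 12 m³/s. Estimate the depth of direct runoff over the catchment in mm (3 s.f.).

d ≈ 50.2 mm

Direct runoff: 0.0, 41.0, 102.0, 70.0, 48.0, 33.0, 22.0, 0.0 m³/s; ΣQ_DR = 316.0 m³/s.
V = ΣQ_DR · Δt = 316.0 × 5400 s = 1.706 × 10^6 m³.
Over A = 34 km², depth = V / A = 50.2 mm.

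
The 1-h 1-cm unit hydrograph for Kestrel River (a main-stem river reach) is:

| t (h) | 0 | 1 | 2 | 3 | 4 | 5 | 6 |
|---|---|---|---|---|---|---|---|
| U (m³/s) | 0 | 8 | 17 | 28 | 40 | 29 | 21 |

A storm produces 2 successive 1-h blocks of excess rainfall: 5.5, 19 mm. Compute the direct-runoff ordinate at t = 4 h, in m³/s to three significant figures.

Q ≈ 75.2 m³/s

By discrete convolution, Q_j = Σ (P_i / 10 mm) · U_{j−i}.
At t = 4 h (j=4): Q = (5.5/10)·40 + (19/10)·28 = 75.2 m³/s.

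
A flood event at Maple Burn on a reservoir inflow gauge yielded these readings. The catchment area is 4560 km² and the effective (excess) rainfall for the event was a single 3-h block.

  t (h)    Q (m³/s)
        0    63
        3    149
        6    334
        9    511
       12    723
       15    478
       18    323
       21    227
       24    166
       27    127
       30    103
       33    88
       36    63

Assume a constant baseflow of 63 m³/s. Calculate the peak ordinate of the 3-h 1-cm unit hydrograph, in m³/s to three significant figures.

U_p ≈ 1100 m³/s

Direct runoff: 0.0, 86.0, 271.0, 448.0, 660.0, 415.0, 260.0, 164.0, 103.0, 64.0, 40.0, 25.0, 0.0 m³/s; ΣQ_DR = 2536 m³/s, peak = 660.0 m³/s.
Runoff depth d = ΣQ_DR·Δt / A = 2536 × 10800 / (4560 km²) = 6.006 mm.
The 1-cm UH is the DRH scaled by (10 mm)/d, so U_p = 660.0 × 10/6.006 = 1100 m³/s.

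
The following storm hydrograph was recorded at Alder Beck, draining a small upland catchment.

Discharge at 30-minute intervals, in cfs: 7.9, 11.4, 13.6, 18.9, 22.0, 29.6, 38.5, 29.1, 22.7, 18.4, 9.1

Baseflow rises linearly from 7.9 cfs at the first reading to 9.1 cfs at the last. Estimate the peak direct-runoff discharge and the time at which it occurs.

Subtracting baseflow gives direct-runoff ordinates: 0.00, 3.38, 5.46, 10.64, 13.62, 21.10, 29.88, 20.36, 13.84, 9.42, 0.00 cfs.
The maximum is 29.88 cfs, occurring at the reading for t = 3 h.

Q_p = 29.88 cfs at t = 3 h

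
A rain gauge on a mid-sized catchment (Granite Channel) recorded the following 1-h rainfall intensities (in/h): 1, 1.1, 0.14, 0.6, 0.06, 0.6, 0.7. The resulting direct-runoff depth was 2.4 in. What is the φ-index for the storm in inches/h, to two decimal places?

φ ≈ 0.32 in/h

Only the 5 blocks with intensity above φ contribute runoff: 1, 1.1, 0.6, 0.6, 0.7 in/h.
Σ(I−φ)·Δt = d  ⇒  (1+1.1+0.6+0.6+0.7 − 5φ)·1 = 2.4
φ = (4.000 − 2.4/1) / 5 = 0.32 in/h.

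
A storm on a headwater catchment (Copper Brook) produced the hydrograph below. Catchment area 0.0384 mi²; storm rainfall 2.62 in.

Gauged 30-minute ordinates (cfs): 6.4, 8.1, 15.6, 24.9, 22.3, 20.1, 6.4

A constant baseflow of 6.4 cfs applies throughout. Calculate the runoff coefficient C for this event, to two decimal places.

ΣQ_DR = 59.00 cfs; V = ΣQ_DR·Δt = 1.062 × 10^5 ft³.
Runoff depth d = V / A = 1.190 in.
C = d / P = 1.190 / 2.62 = 0.45.

C ≈ 0.45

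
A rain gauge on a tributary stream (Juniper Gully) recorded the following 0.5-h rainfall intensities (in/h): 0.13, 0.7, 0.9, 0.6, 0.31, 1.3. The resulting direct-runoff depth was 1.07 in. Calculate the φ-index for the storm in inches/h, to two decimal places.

Only the 4 blocks with intensity above φ contribute runoff: 0.7, 0.9, 0.6, 1.3 in/h.
Σ(I−φ)·Δt = d  ⇒  (0.7+0.9+0.6+1.3 − 4φ)·0.5 = 1.07
φ = (3.500 − 1.07/0.5) / 4 = 0.34 in/h.

φ ≈ 0.34 in/h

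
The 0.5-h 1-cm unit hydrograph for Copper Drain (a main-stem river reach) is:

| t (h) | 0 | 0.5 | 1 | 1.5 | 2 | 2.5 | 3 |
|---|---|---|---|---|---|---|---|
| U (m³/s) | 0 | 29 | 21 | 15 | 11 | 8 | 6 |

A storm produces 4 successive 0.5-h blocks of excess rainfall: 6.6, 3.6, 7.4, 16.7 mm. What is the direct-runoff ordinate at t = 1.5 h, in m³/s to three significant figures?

By discrete convolution, Q_j = Σ (P_i / 10 mm) · U_{j−i}.
At t = 1.5 h (j=3): Q = (6.6/10)·15 + (3.6/10)·21 + (7.4/10)·29 + (16.7/10)·0 = 38.9 m³/s.

Q ≈ 38.9 m³/s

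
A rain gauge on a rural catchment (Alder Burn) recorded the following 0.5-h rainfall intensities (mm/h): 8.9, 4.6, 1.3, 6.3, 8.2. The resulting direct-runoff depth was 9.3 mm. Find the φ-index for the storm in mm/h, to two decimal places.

Only the 4 blocks with intensity above φ contribute runoff: 8.9, 4.6, 6.3, 8.2 mm/h.
Σ(I−φ)·Δt = d  ⇒  (8.9+4.6+6.3+8.2 − 4φ)·0.5 = 9.3
φ = (28.00 − 9.3/0.5) / 4 = 2.35 mm/h.

φ ≈ 2.35 mm/h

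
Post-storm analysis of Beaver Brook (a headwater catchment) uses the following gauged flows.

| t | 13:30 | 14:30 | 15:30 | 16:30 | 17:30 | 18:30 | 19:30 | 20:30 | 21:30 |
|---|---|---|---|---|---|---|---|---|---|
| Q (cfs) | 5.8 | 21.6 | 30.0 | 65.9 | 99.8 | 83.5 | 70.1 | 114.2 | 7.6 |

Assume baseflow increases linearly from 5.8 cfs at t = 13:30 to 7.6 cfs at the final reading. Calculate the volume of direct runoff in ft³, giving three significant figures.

Direct-runoff ordinates (Q − Q_b): 0.00, 15.57, 23.75, 59.42, 93.10, 76.58, 62.95, 106.83, 0.00 cfs.
ΣQ_DR = 438.2 cfs.
With Δt = 1 h = 3600 s, V = ΣQ_DR · Δt = 438.2 × 3600 = 1.58 × 10^6 ft³.

V ≈ 1.58 × 10^6 ft³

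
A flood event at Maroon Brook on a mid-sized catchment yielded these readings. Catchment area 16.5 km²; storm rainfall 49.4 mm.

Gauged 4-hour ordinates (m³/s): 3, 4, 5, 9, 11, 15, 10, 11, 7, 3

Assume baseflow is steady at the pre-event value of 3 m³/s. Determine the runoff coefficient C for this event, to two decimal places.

C ≈ 0.85

ΣQ_DR = 48.00 m³/s; V = ΣQ_DR·Δt = 6.912 × 10^5 m³.
Runoff depth d = V / A = 41.89 mm.
C = d / P = 41.89 / 49.4 = 0.85.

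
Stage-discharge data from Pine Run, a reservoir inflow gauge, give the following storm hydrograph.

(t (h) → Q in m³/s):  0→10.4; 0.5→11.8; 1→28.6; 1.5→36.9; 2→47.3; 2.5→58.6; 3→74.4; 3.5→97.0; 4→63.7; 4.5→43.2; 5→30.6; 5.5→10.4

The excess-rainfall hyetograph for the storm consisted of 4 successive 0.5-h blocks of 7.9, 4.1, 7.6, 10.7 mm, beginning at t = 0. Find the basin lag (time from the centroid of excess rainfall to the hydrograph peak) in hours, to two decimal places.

Centroid of excess rainfall: t_c = Σ P_i·t̄_i / ΣP_i = 1.0982 h (block centres at 0.25, 0.75, 1.25, 1.75 h).
Hydrograph peak occurs at t = 3.5 h, so basin lag t_L = 3.5 − 1.0982 = 2.40 h.

t_L ≈ 2.40 h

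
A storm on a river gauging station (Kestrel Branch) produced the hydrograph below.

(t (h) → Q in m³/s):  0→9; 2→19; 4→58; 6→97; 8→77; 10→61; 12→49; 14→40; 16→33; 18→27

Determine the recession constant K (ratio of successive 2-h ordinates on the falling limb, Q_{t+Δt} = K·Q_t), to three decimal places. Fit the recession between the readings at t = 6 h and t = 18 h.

K ≈ 0.808

Using the recession-limb readings at t = 6 h and t = 18 h: Q falls from 97 to 27 m³/s over 6 intervals.
K = (Q₂/Q₁)^(1/6) = (27/97)^(1/6) = 0.808.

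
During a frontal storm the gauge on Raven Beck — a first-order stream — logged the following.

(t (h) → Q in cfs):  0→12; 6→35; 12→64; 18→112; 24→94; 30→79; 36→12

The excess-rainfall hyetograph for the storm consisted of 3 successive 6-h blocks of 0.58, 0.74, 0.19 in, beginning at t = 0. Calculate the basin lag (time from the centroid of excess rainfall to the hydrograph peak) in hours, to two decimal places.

Centroid of excess rainfall: t_c = Σ P_i·t̄_i / ΣP_i = 7.4503 h (block centres at 3, 9, 15 h).
Hydrograph peak occurs at t = 18 h, so basin lag t_L = 18 − 7.4503 = 10.55 h.

t_L ≈ 10.55 h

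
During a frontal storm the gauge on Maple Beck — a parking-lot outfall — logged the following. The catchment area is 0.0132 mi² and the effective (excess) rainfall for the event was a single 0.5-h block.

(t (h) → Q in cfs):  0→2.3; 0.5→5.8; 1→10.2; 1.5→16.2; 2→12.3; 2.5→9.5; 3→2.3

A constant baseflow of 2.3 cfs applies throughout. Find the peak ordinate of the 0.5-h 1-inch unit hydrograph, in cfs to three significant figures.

U_p ≈ 5.57 cfs

Direct runoff: 0.0, 3.5, 7.9, 13.9, 10.0, 7.2, 0.0 cfs; ΣQ_DR = 42.50 cfs, peak = 13.9 cfs.
Runoff depth d = ΣQ_DR·Δt / A = 42.50 × 1800 / (0.0132 mi²) = 2.495 in.
The 1-inch UH is the DRH scaled by (1 in)/d, so U_p = 13.9 × 1/2.495 = 5.57 cfs.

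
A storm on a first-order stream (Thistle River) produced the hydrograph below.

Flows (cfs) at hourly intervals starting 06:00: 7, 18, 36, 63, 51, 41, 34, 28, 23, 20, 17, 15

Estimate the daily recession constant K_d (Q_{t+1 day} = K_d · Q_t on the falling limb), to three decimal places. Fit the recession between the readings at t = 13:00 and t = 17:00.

Between t = 13:00 and t = 17:00 the flow falls from 28 to 15 cfs over 4×1 h = 4 h.
Per-interval ratio K = (15/28)^(1/4) = 0.8555; K_d = K^(24/1) = 0.024.

K_d ≈ 0.024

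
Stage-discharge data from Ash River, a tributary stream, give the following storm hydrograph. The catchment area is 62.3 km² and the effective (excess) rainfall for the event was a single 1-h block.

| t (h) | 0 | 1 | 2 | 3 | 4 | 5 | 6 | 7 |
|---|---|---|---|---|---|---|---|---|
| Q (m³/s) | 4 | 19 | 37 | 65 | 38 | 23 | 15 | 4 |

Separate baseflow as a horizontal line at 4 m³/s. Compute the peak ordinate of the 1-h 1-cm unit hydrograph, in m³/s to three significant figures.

U_p ≈ 61.0 m³/s

Direct runoff: 0.0, 15.0, 33.0, 61.0, 34.0, 19.0, 11.0, 0.0 m³/s; ΣQ_DR = 173.0 m³/s, peak = 61.0 m³/s.
Runoff depth d = ΣQ_DR·Δt / A = 173.0 × 3600 / (62.3 km²) = 9.997 mm.
The 1-cm UH is the DRH scaled by (10 mm)/d, so U_p = 61.0 × 10/9.997 = 61.0 m³/s.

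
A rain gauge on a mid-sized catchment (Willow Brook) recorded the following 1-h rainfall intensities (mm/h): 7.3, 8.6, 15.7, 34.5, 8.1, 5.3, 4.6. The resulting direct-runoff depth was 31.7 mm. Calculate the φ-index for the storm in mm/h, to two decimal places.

Only the 2 blocks with intensity above φ contribute runoff: 15.7, 34.5 mm/h.
Σ(I−φ)·Δt = d  ⇒  (15.7+34.5 − 2φ)·1 = 31.7
φ = (50.20 − 31.7/1) / 2 = 9.25 mm/h.

φ ≈ 9.25 mm/h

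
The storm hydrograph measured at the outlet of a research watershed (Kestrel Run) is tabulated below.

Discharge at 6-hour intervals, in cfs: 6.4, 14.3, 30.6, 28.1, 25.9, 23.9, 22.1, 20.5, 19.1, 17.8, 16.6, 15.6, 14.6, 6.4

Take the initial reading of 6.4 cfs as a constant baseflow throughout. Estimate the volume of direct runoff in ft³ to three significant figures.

V ≈ 3.72 × 10^6 ft³

Direct-runoff ordinates (Q − Q_b): 0.0, 7.9, 24.2, 21.7, 19.5, 17.5, 15.7, 14.1, 12.7, 11.4, 10.2, 9.2, 8.2, 0.0 cfs.
ΣQ_DR = 172.3 cfs.
With Δt = 6 h = 21600 s, V = ΣQ_DR · Δt = 172.3 × 21600 = 3.72 × 10^6 ft³.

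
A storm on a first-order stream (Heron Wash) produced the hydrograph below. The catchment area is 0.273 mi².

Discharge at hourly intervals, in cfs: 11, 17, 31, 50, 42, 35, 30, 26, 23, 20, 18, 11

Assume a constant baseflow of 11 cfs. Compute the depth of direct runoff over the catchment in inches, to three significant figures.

Direct runoff: 0.0, 6.0, 20.0, 39.0, 31.0, 24.0, 19.0, 15.0, 12.0, 9.0, 7.0, 0.0 cfs; ΣQ_DR = 182.0 cfs.
V = ΣQ_DR · Δt = 182.0 × 3600 s = 6.552 × 10^5 ft³.
Over A = 0.273 mi², depth = V / A = 1.03 in.

d ≈ 1.03 in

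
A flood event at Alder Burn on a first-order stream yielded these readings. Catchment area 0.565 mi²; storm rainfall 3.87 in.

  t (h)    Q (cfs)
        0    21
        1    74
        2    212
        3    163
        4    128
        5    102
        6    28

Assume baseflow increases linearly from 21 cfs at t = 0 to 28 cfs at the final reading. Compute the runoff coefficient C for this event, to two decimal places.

ΣQ_DR = 556.5 cfs; V = ΣQ_DR·Δt = 2.003 × 10^6 ft³.
Runoff depth d = V / A = 1.526 in.
C = d / P = 1.526 / 3.87 = 0.39.

C ≈ 0.39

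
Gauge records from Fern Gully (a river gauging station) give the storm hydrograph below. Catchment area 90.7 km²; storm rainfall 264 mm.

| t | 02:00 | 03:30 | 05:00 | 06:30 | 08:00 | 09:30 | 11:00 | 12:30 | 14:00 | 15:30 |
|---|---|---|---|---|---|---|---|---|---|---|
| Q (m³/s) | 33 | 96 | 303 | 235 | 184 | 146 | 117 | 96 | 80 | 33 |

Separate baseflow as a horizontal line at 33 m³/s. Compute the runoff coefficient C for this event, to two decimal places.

ΣQ_DR = 993.0 m³/s; V = ΣQ_DR·Δt = 5.362 × 10^6 m³.
Runoff depth d = V / A = 59.12 mm.
C = d / P = 59.12 / 264 = 0.22.

C ≈ 0.22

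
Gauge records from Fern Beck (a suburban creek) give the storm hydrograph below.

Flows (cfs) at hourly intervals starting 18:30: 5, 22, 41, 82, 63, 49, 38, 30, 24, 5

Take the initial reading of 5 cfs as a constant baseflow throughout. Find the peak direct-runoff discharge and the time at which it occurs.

Subtracting baseflow gives direct-runoff ordinates: 0.0, 17.0, 36.0, 77.0, 58.0, 44.0, 33.0, 25.0, 19.0, 0.0 cfs.
The maximum is 77.0 cfs, occurring at the reading for t = 21:30.

Q_p = 77.0 cfs at t = 21:30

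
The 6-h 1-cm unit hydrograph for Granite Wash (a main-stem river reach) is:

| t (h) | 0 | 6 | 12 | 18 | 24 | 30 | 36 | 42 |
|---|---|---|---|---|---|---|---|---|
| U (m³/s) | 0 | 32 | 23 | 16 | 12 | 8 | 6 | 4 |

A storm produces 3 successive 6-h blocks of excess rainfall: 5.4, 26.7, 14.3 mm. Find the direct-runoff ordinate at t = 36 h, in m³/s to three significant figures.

Q ≈ 41.8 m³/s

By discrete convolution, Q_j = Σ (P_i / 10 mm) · U_{j−i}.
At t = 36 h (j=6): Q = (5.4/10)·6 + (26.7/10)·8 + (14.3/10)·12 = 41.8 m³/s.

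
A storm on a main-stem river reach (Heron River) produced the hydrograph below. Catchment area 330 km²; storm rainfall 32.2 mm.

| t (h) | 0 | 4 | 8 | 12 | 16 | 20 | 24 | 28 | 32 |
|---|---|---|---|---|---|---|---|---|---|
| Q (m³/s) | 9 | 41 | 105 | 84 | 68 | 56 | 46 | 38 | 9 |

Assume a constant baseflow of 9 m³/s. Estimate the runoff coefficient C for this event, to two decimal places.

C ≈ 0.51

ΣQ_DR = 375.0 m³/s; V = ΣQ_DR·Δt = 5.400 × 10^6 m³.
Runoff depth d = V / A = 16.36 mm.
C = d / P = 16.36 / 32.2 = 0.51.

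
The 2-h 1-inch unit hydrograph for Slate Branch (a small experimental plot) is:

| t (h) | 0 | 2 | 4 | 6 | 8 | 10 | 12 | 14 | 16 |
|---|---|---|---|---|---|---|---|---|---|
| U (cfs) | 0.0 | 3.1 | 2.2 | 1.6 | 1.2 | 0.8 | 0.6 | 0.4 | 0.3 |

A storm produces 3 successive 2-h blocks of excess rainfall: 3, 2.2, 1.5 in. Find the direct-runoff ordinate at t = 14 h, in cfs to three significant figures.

By discrete convolution, Q_j = Σ (P_i / 1 in) · U_{j−i}.
At t = 14 h (j=7): Q = (3/1)·0.4 + (2.2/1)·0.6 + (1.5/1)·0.8 = 3.72 cfs.

Q ≈ 3.72 cfs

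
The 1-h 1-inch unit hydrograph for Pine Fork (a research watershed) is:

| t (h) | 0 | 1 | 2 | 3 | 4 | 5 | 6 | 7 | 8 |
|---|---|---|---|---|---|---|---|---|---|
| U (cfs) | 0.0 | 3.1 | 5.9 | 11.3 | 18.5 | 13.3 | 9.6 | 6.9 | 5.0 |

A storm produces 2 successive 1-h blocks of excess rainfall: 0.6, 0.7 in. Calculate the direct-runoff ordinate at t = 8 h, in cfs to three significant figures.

Q ≈ 7.83 cfs

By discrete convolution, Q_j = Σ (P_i / 1 in) · U_{j−i}.
At t = 8 h (j=8): Q = (0.6/1)·5.0 + (0.7/1)·6.9 = 7.83 cfs.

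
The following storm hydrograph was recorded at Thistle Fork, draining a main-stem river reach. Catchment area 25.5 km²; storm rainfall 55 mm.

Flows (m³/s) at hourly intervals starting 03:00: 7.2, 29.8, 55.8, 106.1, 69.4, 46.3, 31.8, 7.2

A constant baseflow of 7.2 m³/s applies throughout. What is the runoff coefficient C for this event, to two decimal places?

ΣQ_DR = 296.0 m³/s; V = ΣQ_DR·Δt = 1.066 × 10^6 m³.
Runoff depth d = V / A = 41.79 mm.
C = d / P = 41.79 / 55 = 0.76.

C ≈ 0.76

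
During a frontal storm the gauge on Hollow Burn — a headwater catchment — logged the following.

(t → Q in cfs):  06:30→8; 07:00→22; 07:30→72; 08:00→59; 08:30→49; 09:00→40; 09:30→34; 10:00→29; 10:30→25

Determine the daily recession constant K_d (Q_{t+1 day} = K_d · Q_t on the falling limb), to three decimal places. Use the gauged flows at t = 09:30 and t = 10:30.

K_d ≈ 0.001

Between t = 09:30 and t = 10:30 the flow falls from 34 to 25 cfs over 2×0.5 h = 1 h.
Per-interval ratio K = (25/34)^(1/2) = 0.8575; K_d = K^(24/0.5) = 0.001.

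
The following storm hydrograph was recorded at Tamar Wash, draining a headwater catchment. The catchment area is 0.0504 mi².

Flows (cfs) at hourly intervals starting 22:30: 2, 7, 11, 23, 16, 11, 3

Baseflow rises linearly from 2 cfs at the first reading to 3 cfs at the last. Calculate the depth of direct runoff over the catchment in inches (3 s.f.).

Direct runoff: 0.00, 4.83, 8.67, 20.50, 13.33, 8.17, 0.00 cfs; ΣQ_DR = 55.50 cfs.
V = ΣQ_DR · Δt = 55.50 × 3600 s = 1.998 × 10^5 ft³.
Over A = 0.0504 mi², depth = V / A = 1.71 in.

d ≈ 1.71 in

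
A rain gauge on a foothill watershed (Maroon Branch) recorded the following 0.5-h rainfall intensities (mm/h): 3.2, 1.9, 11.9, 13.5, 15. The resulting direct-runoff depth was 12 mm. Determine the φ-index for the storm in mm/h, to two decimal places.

Only the 3 blocks with intensity above φ contribute runoff: 11.9, 13.5, 15 mm/h.
Σ(I−φ)·Δt = d  ⇒  (11.9+13.5+15 − 3φ)·0.5 = 12
φ = (40.40 − 12/0.5) / 3 = 5.47 mm/h.

φ ≈ 5.47 mm/h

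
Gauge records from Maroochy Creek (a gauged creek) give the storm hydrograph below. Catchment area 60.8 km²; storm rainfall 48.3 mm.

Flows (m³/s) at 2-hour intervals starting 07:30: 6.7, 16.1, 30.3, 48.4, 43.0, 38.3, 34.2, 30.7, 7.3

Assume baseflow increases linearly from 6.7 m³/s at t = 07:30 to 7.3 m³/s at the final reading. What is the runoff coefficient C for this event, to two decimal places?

ΣQ_DR = 192.0 m³/s; V = ΣQ_DR·Δt = 1.382 × 10^6 m³.
Runoff depth d = V / A = 22.74 mm.
C = d / P = 22.74 / 48.3 = 0.47.

C ≈ 0.47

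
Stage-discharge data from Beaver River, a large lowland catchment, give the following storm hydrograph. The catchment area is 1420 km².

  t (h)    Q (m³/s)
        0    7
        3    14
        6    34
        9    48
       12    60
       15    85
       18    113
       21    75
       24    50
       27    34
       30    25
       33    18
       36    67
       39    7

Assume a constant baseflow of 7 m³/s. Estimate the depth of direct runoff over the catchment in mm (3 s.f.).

Direct runoff: 0.0, 7.0, 27.0, 41.0, 53.0, 78.0, 106.0, 68.0, 43.0, 27.0, 18.0, 11.0, 60.0, 0.0 m³/s; ΣQ_DR = 539.0 m³/s.
V = ΣQ_DR · Δt = 539.0 × 10800 s = 5.821 × 10^6 m³.
Over A = 1420 km², depth = V / A = 4.10 mm.

d ≈ 4.10 mm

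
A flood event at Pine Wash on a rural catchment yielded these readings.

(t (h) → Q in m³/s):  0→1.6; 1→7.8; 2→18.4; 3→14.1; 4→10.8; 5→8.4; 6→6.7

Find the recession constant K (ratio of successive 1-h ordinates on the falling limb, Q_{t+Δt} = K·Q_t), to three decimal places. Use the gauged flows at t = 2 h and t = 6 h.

K ≈ 0.777

Using the recession-limb readings at t = 2 h and t = 6 h: Q falls from 18.4 to 6.7 m³/s over 4 intervals.
K = (Q₂/Q₁)^(1/4) = (6.7/18.4)^(1/4) = 0.777.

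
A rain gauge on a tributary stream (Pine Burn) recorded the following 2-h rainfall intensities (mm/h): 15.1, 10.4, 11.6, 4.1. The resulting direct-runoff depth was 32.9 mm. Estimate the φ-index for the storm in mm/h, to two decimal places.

Only the 3 blocks with intensity above φ contribute runoff: 15.1, 10.4, 11.6 mm/h.
Σ(I−φ)·Δt = d  ⇒  (15.1+10.4+11.6 − 3φ)·2 = 32.9
φ = (37.10 − 32.9/2) / 3 = 6.88 mm/h.

φ ≈ 6.88 mm/h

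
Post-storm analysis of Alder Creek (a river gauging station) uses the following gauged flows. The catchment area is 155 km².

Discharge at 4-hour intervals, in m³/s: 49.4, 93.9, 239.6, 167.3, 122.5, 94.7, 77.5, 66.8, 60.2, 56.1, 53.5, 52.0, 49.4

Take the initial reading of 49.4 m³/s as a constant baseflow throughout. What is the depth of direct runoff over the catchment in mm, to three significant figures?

d ≈ 50.2 mm

Direct runoff: 0.0, 44.5, 190.2, 117.9, 73.1, 45.3, 28.1, 17.4, 10.8, 6.7, 4.1, 2.6, 0.0 m³/s; ΣQ_DR = 540.7 m³/s.
V = ΣQ_DR · Δt = 540.7 × 14400 s = 7.786 × 10^6 m³.
Over A = 155 km², depth = V / A = 50.2 mm.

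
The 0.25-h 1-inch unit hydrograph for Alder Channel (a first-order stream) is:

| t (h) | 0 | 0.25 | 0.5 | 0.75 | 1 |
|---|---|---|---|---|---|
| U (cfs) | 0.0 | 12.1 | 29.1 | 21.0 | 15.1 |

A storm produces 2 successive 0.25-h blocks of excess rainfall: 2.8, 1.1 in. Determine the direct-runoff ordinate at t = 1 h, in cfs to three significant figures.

Q ≈ 65.4 cfs

By discrete convolution, Q_j = Σ (P_i / 1 in) · U_{j−i}.
At t = 1 h (j=4): Q = (2.8/1)·15.1 + (1.1/1)·21.0 = 65.4 cfs.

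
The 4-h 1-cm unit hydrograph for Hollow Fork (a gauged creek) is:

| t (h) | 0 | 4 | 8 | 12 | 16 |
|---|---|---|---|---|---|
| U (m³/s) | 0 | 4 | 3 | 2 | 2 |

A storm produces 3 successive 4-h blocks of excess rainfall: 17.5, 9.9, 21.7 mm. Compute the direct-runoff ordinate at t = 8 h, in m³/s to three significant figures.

Q ≈ 9.21 m³/s

By discrete convolution, Q_j = Σ (P_i / 10 mm) · U_{j−i}.
At t = 8 h (j=2): Q = (17.5/10)·3 + (9.9/10)·4 + (21.7/10)·0 = 9.21 m³/s.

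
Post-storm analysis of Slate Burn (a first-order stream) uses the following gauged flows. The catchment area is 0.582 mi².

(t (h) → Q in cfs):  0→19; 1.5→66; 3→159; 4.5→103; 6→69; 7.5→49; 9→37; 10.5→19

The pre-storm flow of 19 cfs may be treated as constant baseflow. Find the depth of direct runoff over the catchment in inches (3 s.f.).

d ≈ 1.47 in

Direct runoff: 0.0, 47.0, 140.0, 84.0, 50.0, 30.0, 18.0, 0.0 cfs; ΣQ_DR = 369.0 cfs.
V = ΣQ_DR · Δt = 369.0 × 5400 s = 1.993 × 10^6 ft³.
Over A = 0.582 mi², depth = V / A = 1.47 in.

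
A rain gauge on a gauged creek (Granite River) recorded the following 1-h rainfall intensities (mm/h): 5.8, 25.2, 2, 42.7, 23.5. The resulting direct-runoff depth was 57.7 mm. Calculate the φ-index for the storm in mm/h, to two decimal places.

φ ≈ 11.23 mm/h

Only the 3 blocks with intensity above φ contribute runoff: 25.2, 42.7, 23.5 mm/h.
Σ(I−φ)·Δt = d  ⇒  (25.2+42.7+23.5 − 3φ)·1 = 57.7
φ = (91.40 − 57.7/1) / 3 = 11.23 mm/h.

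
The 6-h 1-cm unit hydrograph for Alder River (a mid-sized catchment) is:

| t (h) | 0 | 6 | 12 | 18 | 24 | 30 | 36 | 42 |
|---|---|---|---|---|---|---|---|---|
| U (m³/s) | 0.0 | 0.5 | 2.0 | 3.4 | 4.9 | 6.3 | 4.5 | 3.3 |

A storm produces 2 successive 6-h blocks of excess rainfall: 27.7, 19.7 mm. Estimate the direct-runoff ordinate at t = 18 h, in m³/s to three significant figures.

By discrete convolution, Q_j = Σ (P_i / 10 mm) · U_{j−i}.
At t = 18 h (j=3): Q = (27.7/10)·3.4 + (19.7/10)·2.0 = 13.4 m³/s.

Q ≈ 13.4 m³/s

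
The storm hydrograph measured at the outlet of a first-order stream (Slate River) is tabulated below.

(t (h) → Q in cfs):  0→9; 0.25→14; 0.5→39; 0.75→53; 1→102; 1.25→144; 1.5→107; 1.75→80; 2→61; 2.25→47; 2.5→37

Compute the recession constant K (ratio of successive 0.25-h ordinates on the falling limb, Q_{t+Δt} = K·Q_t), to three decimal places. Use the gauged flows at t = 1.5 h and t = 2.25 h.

K ≈ 0.760

Using the recession-limb readings at t = 1.5 h and t = 2.25 h: Q falls from 107 to 47 cfs over 3 intervals.
K = (Q₂/Q₁)^(1/3) = (47/107)^(1/3) = 0.760.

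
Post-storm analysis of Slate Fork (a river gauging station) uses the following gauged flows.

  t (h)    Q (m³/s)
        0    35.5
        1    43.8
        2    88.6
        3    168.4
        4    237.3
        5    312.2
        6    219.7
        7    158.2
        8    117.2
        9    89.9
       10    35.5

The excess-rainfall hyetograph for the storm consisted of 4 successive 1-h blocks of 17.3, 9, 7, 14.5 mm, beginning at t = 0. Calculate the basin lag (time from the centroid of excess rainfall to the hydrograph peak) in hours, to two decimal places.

t_L ≈ 3.11 h

Centroid of excess rainfall: t_c = Σ P_i·t̄_i / ΣP_i = 1.8912 h (block centres at 0.5, 1.5, 2.5, 3.5 h).
Hydrograph peak occurs at t = 5 h, so basin lag t_L = 5 − 1.8912 = 3.11 h.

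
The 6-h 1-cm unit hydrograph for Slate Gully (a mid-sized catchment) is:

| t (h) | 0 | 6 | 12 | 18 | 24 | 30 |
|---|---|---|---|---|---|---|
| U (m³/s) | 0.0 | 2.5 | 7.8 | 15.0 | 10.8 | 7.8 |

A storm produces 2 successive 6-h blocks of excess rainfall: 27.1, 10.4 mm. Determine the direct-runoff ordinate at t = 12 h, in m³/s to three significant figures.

Q ≈ 23.7 m³/s

By discrete convolution, Q_j = Σ (P_i / 10 mm) · U_{j−i}.
At t = 12 h (j=2): Q = (27.1/10)·7.8 + (10.4/10)·2.5 = 23.7 m³/s.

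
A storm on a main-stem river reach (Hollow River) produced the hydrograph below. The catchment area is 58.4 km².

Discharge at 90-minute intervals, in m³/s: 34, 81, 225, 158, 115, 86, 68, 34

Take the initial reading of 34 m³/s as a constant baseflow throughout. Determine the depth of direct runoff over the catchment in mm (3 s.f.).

Direct runoff: 0.0, 47.0, 191.0, 124.0, 81.0, 52.0, 34.0, 0.0 m³/s; ΣQ_DR = 529.0 m³/s.
V = ΣQ_DR · Δt = 529.0 × 5400 s = 2.857 × 10^6 m³.
Over A = 58.4 km², depth = V / A = 48.9 mm.

d ≈ 48.9 mm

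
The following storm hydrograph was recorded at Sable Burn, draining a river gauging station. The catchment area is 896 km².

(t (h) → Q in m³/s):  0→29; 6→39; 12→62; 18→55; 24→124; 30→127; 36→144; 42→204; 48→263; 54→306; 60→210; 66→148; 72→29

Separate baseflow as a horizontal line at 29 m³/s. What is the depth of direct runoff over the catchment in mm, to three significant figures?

Direct runoff: 0.0, 10.0, 33.0, 26.0, 95.0, 98.0, 115.0, 175.0, 234.0, 277.0, 181.0, 119.0, 0.0 m³/s; ΣQ_DR = 1363 m³/s.
V = ΣQ_DR · Δt = 1363 × 21600 s = 2.944 × 10^7 m³.
Over A = 896 km², depth = V / A = 32.9 mm.

d ≈ 32.9 mm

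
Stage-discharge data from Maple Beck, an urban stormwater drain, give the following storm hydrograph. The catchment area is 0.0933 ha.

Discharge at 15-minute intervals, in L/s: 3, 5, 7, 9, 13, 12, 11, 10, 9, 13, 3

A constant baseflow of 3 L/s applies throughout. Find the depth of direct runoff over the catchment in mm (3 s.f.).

Direct runoff: 0.0, 2.0, 4.0, 6.0, 10.0, 9.0, 8.0, 7.0, 6.0, 10.0, 0.0 L/s; ΣQ_DR = 62.00 L/s.
V = ΣQ_DR · Δt = 62.00 × 900 s = 55800 L.
Over A = 0.0933 ha, depth = V / A = 59.8 mm.

d ≈ 59.8 mm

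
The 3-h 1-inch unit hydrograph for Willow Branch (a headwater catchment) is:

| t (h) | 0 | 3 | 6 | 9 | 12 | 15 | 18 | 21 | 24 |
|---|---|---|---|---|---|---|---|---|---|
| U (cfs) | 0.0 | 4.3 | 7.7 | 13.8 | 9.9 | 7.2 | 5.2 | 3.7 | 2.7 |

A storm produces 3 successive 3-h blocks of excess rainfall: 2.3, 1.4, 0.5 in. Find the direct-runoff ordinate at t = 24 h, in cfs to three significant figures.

By discrete convolution, Q_j = Σ (P_i / 1 in) · U_{j−i}.
At t = 24 h (j=8): Q = (2.3/1)·2.7 + (1.4/1)·3.7 + (0.5/1)·5.2 = 14.0 cfs.

Q ≈ 14.0 cfs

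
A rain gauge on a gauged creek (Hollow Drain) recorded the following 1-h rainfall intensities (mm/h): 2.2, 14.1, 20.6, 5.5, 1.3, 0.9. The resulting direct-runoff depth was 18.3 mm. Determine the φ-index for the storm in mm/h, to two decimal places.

φ ≈ 8.20 mm/h

Only the 2 blocks with intensity above φ contribute runoff: 14.1, 20.6 mm/h.
Σ(I−φ)·Δt = d  ⇒  (14.1+20.6 − 2φ)·1 = 18.3
φ = (34.70 − 18.3/1) / 2 = 8.20 mm/h.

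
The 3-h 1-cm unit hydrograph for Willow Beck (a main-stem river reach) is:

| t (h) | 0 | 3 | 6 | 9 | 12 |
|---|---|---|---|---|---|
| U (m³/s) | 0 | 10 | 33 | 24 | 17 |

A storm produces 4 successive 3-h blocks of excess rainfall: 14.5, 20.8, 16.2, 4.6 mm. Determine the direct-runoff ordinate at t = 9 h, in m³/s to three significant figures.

By discrete convolution, Q_j = Σ (P_i / 10 mm) · U_{j−i}.
At t = 9 h (j=3): Q = (14.5/10)·24 + (20.8/10)·33 + (16.2/10)·10 + (4.6/10)·0 = 120 m³/s.

Q ≈ 120 m³/s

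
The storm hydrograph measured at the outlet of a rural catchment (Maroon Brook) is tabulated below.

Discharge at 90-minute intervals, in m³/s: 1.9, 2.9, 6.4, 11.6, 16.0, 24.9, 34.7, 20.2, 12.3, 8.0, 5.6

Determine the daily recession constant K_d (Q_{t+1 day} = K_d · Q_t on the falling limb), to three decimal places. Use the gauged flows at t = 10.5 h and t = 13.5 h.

K_d ≈ 0.001

Between t = 10.5 h and t = 13.5 h the flow falls from 20.2 to 8.0 m³/s over 2×1.5 h = 3 h.
Per-interval ratio K = (8.0/20.2)^(1/2) = 0.6293; K_d = K^(24/1.5) = 0.001.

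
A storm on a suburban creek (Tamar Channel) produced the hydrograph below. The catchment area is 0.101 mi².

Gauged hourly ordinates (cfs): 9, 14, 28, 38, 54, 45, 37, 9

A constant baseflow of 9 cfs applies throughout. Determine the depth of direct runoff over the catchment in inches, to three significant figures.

Direct runoff: 0.0, 5.0, 19.0, 29.0, 45.0, 36.0, 28.0, 0.0 cfs; ΣQ_DR = 162.0 cfs.
V = ΣQ_DR · Δt = 162.0 × 3600 s = 5.832 × 10^5 ft³.
Over A = 0.101 mi², depth = V / A = 2.49 in.

d ≈ 2.49 in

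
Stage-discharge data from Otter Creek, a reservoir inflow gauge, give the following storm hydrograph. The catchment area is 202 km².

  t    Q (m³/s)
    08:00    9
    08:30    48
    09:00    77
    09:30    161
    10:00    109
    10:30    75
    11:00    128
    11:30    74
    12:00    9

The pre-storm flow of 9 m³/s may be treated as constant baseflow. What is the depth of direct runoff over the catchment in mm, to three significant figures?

Direct runoff: 0.0, 39.0, 68.0, 152.0, 100.0, 66.0, 119.0, 65.0, 0.0 m³/s; ΣQ_DR = 609.0 m³/s.
V = ΣQ_DR · Δt = 609.0 × 1800 s = 1.096 × 10^6 m³.
Over A = 202 km², depth = V / A = 5.43 mm.

d ≈ 5.43 mm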